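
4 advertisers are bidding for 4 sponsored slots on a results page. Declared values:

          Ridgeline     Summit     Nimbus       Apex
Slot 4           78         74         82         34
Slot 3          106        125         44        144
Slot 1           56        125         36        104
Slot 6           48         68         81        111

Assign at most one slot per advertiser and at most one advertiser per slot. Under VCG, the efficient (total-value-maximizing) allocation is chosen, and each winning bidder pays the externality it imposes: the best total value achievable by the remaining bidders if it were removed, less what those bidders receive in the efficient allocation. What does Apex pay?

Efficient allocation: Ridgeline→Slot 4 ($78), Summit→Slot 1 ($125), Nimbus→Slot 6 ($81), Apex→Slot 3 ($144); total welfare W = $428.
Apex receives Slot 3 at value $144, so the others get W − 144 = $284.
Without Apex: best allocation of the remaining 3 bidders over all 4 slots is Ridgeline→Slot 3 ($106), Summit→Slot 1 ($125), Nimbus→Slot 4 ($82), total $313.
VCG payment = (others' best without Apex) − (others' welfare with Apex) = 313 − 284 = $29.

Apex pays $29.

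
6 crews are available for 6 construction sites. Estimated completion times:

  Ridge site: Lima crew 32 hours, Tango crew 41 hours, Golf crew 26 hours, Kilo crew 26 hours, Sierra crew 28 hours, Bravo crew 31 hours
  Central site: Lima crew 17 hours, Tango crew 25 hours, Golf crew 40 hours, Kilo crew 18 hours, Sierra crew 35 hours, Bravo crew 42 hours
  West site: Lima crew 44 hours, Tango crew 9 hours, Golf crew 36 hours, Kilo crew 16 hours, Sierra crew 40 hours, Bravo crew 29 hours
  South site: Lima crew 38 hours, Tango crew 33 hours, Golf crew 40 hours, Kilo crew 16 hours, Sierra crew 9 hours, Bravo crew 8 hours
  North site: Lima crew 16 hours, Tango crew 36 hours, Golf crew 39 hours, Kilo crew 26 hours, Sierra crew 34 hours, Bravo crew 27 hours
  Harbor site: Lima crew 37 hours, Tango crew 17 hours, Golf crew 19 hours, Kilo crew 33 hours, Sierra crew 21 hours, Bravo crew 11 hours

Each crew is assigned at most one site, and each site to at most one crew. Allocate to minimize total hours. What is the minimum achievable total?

Optimal: Lima crew→North site (16 hours), Tango crew→West site (9 hours), Golf crew→Ridge site (26 hours), Kilo crew→Central site (18 hours), Sierra crew→South site (9 hours), Bravo crew→Harbor site (11 hours) — total 16+9+26+18+9+11 = 89 hours.
Column-greedy (each site in turn goes to its cheapest remaining crew) gives 107 hours, worse by 18.
Next-best assignment: Lima crew→Central site, Tango crew→West site, Golf crew→Ridge site, Kilo crew→North site, Sierra crew→South site, Bravo crew→Harbor site = 98 hours.
No other one-to-one assignment undercuts 89 hours.

Min total: 89 hours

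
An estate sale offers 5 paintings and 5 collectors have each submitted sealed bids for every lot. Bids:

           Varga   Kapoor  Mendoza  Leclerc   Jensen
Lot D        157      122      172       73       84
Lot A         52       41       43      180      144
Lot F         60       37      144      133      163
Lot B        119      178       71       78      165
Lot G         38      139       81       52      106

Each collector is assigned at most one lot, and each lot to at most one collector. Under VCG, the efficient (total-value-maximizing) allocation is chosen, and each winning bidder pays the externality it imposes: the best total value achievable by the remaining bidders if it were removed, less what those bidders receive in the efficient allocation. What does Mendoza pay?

Mendoza pays $37.

Efficient allocation: Varga→Lot D ($157), Kapoor→Lot G ($139), Mendoza→Lot F ($144), Leclerc→Lot A ($180), Jensen→Lot B ($165); total welfare W = $785.
Mendoza receives Lot F at value $144, so the others get W − 144 = $641.
Without Mendoza: best allocation of the remaining 4 bidders over all 5 lots is Varga→Lot D ($157), Kapoor→Lot B ($178), Leclerc→Lot A ($180), Jensen→Lot F ($163), total $678.
VCG payment = (others' best without Mendoza) − (others' welfare with Mendoza) = 678 − 641 = $37.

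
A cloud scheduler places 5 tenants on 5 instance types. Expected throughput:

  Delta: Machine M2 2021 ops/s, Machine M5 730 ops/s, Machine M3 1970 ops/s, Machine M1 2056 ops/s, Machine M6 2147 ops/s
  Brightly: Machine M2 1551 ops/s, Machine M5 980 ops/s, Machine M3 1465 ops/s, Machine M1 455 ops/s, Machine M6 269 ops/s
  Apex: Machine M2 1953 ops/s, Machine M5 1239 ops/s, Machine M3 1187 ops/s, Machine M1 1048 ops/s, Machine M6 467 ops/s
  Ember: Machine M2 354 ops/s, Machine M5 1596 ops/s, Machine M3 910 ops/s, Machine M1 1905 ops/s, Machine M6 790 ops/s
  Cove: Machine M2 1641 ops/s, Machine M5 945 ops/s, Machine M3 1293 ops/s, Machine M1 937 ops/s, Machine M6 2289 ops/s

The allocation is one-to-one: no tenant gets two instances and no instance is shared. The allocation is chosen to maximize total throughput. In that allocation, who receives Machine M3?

Brightly receives Machine M3.

Optimal: Delta→Machine M1 (2056 ops/s), Brightly→Machine M3 (1465 ops/s), Apex→Machine M2 (1953 ops/s), Ember→Machine M5 (1596 ops/s), Cove→Machine M6 (2289 ops/s) — total 2056+1465+1953+1596+2289 = 9359 ops/s.
Row-greedy (each tenant in turn takes its best remaining instance) gives 8135 ops/s, worse by 1224.
Next-best assignment: Delta→Machine M3, Brightly→Machine M5, Apex→Machine M2, Ember→Machine M1, Cove→Machine M6 = 9097 ops/s.
Swapping Brightly↔Cove (Brightly→Machine M6 269 ops/s, Cove→Machine M3 1293 ops/s) loses 2192.
Brightly's own top instance is Machine M2 (1551 ops/s), but forcing Brightly→Machine M2 and reassigning the rest optimally gives only 8954 ops/s — worse by 405.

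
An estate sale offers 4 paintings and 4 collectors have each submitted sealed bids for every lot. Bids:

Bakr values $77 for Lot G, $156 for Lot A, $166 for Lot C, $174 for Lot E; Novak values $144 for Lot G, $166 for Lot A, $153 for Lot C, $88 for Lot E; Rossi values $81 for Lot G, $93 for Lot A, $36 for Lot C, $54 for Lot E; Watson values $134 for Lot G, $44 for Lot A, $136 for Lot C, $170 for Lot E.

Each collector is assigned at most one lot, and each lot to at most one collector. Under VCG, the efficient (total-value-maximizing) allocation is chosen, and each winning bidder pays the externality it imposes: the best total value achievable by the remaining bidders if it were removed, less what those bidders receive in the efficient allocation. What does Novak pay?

Efficient allocation: Bakr→Lot C ($166), Novak→Lot A ($166), Rossi→Lot G ($81), Watson→Lot E ($170); total welfare W = $583.
Novak receives Lot A at value $166, so the others get W − 166 = $417.
Without Novak: best allocation of the remaining 3 bidders over all 4 lots is Bakr→Lot C ($166), Rossi→Lot A ($93), Watson→Lot E ($170), total $429.
VCG payment = (others' best without Novak) − (others' welfare with Novak) = 429 − 417 = $12.

Novak pays $12.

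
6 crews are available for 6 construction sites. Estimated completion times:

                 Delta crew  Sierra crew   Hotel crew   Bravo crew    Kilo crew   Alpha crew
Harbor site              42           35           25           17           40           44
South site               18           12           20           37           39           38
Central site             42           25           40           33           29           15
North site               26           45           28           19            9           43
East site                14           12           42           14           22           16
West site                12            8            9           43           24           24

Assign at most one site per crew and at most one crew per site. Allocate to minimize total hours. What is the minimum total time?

This is a one-to-one assignment (minimum-cost bipartite matching).
Optimal: Delta crew→East site (14 hours), Sierra crew→South site (12 hours), Hotel crew→West site (9 hours), Bravo crew→Harbor site (17 hours), Kilo crew→North site (9 hours), Alpha crew→Central site (15 hours) — total 14+12+9+17+9+15 = 76 hours.
Min-entry greedy (repeatedly take the single cheapest remaining cell) gives 83 hours, worse by 7.
Every other assignment is strictly worse.

Min total: 76 hours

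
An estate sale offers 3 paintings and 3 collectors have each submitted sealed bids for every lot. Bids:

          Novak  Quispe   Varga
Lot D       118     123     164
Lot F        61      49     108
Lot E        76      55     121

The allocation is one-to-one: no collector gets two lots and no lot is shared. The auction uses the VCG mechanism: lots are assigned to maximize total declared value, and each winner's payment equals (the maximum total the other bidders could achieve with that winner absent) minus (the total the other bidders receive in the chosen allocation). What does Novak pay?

Novak pays $13.

Efficient allocation: Novak→Lot E ($76), Quispe→Lot D ($123), Varga→Lot F ($108); total welfare W = $307.
Novak receives Lot E at value $76, so the others get W − 76 = $231.
Without Novak: best allocation of the remaining 2 bidders over all 3 lots is Quispe→Lot D ($123), Varga→Lot E ($121), total $244.
VCG payment = (others' best without Novak) − (others' welfare with Novak) = 244 − 231 = $13.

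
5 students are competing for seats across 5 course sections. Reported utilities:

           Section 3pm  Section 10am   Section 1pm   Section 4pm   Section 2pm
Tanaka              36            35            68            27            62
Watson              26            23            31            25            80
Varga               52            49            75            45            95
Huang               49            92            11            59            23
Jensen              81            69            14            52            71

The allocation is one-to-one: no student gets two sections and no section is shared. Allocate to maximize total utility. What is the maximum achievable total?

This is a one-to-one assignment (maximum-weight bipartite matching).
Optimal: Tanaka→Section 1pm (68 points), Watson→Section 2pm (80 points), Varga→Section 4pm (45 points), Huang→Section 10am (92 points), Jensen→Section 3pm (81 points) — total 68+80+45+92+81 = 366 points.
Column-greedy (each section in turn goes to its best remaining student) gives 355 points, worse by 11.
Swapping Huang↔Jensen (Huang→Section 3pm 49 points, Jensen→Section 10am 69 points) loses 55.

Maximum total: 366 points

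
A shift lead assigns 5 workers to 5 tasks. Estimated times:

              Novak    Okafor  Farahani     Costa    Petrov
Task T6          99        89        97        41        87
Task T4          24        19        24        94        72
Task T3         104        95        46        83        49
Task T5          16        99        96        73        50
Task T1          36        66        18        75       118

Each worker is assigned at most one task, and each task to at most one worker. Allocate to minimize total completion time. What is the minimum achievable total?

Minimum total: 143 min

Optimal: Novak→Task T5 (16 min), Okafor→Task T4 (19 min), Farahani→Task T1 (18 min), Costa→Task T6 (41 min), Petrov→Task T3 (49 min) — total 16+19+18+41+49 = 143 min.
Column-greedy (each task in turn goes to its cheapest remaining worker) gives 240 min, worse by 97.
No other one-to-one assignment undercuts 143 min.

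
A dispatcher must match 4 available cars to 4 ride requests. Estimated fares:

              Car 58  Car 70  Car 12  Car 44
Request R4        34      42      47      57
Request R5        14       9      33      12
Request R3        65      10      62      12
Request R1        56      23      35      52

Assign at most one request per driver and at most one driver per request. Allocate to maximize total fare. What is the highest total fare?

Max total: $192

Optimal: Car 58→Request R3 ($65), Car 70→Request R4 ($42), Car 12→Request R5 ($33), Car 44→Request R1 ($52) — total 65+42+33+52 = $192.
Column-greedy (each request in turn goes to its best remaining driver) gives $178, worse by 14.
Checked against all permutations: $192 is optimal.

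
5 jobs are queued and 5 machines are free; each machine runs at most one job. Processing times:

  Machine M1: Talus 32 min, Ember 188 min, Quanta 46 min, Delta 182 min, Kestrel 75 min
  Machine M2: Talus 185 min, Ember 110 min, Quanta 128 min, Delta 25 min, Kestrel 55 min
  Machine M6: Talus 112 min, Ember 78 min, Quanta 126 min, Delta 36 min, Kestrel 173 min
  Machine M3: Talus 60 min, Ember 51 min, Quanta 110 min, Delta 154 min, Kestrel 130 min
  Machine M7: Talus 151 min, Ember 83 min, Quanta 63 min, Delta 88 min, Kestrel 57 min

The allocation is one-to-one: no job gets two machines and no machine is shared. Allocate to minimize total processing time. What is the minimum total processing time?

Min total: 237 min

Optimal: Talus→Machine M1 (32 min), Ember→Machine M3 (51 min), Quanta→Machine M7 (63 min), Delta→Machine M6 (36 min), Kestrel→Machine M2 (55 min) — total 32+51+63+36+55 = 237 min.
Next-best assignment: Talus→Machine M3, Ember→Machine M6, Quanta→Machine M1, Delta→Machine M2, Kestrel→Machine M7 = 266 min.
Swapping Quanta↔Kestrel (Quanta→Machine M2 128 min, Kestrel→Machine M7 57 min) adds 67.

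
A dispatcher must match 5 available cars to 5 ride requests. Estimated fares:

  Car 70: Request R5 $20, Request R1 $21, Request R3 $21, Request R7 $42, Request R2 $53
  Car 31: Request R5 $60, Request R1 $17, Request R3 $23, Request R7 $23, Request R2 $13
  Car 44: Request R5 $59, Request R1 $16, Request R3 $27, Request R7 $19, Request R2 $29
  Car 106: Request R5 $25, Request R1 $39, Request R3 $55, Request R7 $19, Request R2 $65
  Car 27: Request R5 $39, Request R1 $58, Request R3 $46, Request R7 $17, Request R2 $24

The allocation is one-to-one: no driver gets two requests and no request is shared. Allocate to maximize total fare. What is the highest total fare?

This is a one-to-one assignment (maximum-weight bipartite matching).
Optimal: Car 70→Request R7 ($42), Car 31→Request R5 ($60), Car 44→Request R3 ($27), Car 106→Request R2 ($65), Car 27→Request R1 ($58) — total 42+60+27+65+58 = $252.
Row-greedy (each driver in turn takes its best remaining request) gives $196, worse by 56.
Next-best assignment: Car 70→Request R2, Car 31→Request R7, Car 44→Request R5, Car 106→Request R3, Car 27→Request R1 = $248.

Maximum total: $252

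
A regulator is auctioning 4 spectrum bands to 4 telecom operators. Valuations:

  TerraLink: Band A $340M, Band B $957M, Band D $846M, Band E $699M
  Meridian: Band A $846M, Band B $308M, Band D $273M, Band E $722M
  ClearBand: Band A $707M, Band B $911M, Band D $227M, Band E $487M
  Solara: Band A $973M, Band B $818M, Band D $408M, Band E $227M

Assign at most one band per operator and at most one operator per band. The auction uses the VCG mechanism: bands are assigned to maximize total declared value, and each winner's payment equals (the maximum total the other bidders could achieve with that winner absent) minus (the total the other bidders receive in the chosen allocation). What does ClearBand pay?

ClearBand pays $111M.

Efficient allocation: TerraLink→Band D ($846M), Meridian→Band E ($722M), ClearBand→Band B ($911M), Solara→Band A ($973M); total welfare W = $3452M.
ClearBand receives Band B at value $911M, so the others get W − 911 = $2541M.
Without ClearBand: best allocation of the remaining 3 bidders over all 4 bands is TerraLink→Band B ($957M), Meridian→Band E ($722M), Solara→Band A ($973M), total $2652M.
VCG payment = (others' best without ClearBand) − (others' welfare with ClearBand) = 2652 − 2541 = $111M.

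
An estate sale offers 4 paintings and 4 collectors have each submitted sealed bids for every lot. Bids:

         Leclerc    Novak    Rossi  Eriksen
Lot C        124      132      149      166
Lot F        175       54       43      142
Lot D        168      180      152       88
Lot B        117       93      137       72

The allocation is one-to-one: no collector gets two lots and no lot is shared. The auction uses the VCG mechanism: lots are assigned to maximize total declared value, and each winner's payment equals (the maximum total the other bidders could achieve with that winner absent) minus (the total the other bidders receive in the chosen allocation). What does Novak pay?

Efficient allocation: Leclerc→Lot F ($175), Novak→Lot D ($180), Rossi→Lot B ($137), Eriksen→Lot C ($166); total welfare W = $658.
Novak receives Lot D at value $180, so the others get W − 180 = $478.
Without Novak: best allocation of the remaining 3 bidders over all 4 lots is Leclerc→Lot F ($175), Rossi→Lot D ($152), Eriksen→Lot C ($166), total $493.
VCG payment = (others' best without Novak) − (others' welfare with Novak) = 493 − 478 = $15.

Novak pays $15.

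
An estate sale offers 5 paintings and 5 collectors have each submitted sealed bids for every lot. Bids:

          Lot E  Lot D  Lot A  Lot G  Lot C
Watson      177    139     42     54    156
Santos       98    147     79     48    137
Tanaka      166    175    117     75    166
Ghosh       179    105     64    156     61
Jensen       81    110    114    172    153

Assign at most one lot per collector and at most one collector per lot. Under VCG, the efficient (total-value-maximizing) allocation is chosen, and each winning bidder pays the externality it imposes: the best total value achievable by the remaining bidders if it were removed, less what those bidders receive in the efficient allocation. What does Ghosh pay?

Ghosh pays $70.

Efficient allocation: Watson→Lot C ($156), Santos→Lot D ($147), Tanaka→Lot A ($117), Ghosh→Lot E ($179), Jensen→Lot G ($172); total welfare W = $771.
Ghosh receives Lot E at value $179, so the others get W − 179 = $592.
Without Ghosh: best allocation of the remaining 4 bidders over all 5 lots is Watson→Lot E ($177), Santos→Lot D ($147), Tanaka→Lot C ($166), Jensen→Lot G ($172), total $662.
VCG payment = (others' best without Ghosh) − (others' welfare with Ghosh) = 662 − 592 = $70.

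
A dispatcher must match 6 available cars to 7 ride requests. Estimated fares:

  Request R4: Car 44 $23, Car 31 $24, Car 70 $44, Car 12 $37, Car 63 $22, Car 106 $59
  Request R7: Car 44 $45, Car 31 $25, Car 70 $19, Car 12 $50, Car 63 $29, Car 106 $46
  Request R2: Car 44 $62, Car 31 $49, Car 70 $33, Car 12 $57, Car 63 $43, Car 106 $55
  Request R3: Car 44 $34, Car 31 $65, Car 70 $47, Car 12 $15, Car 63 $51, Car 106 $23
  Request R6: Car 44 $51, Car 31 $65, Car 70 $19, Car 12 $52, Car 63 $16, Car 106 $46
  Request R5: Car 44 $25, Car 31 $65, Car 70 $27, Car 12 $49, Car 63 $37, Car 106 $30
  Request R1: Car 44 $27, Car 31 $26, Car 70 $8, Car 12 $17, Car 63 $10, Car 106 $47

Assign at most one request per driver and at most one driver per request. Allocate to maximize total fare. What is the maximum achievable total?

Treat this as an assignment problem: match each driver to one request.
Optimal: Car 44→Request R2 ($62), Car 31→Request R5 ($65), Car 70→Request R4 ($44), Car 12→Request R6 ($52), Car 63→Request R3 ($51), Car 106→Request R1 ($47) — total 62+65+44+52+51+47 = $321.
Column-greedy (each request in turn goes to its best remaining driver) gives $292, worse by 29.
Swapping Car 12↔Car 106 (Car 12→Request R1 $17, Car 106→Request R6 $46) loses 36.

Maximum total: $321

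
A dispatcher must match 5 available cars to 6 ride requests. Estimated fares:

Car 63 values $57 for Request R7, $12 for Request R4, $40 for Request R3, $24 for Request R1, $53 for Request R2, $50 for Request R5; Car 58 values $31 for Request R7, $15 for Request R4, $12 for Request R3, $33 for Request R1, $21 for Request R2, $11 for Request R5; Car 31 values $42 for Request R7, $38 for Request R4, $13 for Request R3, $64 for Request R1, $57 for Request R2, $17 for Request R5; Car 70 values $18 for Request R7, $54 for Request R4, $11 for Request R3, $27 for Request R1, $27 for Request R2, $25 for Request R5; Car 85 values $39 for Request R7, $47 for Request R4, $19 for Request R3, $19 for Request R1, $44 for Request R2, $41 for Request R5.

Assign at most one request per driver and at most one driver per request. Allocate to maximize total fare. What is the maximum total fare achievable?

Max total: $243

Treat this as an assignment problem: match each driver to one request.
Optimal: Car 63→Request R2 ($53), Car 58→Request R7 ($31), Car 31→Request R1 ($64), Car 70→Request R4 ($54), Car 85→Request R5 ($41) — total 53+31+64+54+41 = $243.
Column-greedy (each request in turn goes to its best remaining driver) gives $215, worse by 28.
No other one-to-one assignment exceeds $243.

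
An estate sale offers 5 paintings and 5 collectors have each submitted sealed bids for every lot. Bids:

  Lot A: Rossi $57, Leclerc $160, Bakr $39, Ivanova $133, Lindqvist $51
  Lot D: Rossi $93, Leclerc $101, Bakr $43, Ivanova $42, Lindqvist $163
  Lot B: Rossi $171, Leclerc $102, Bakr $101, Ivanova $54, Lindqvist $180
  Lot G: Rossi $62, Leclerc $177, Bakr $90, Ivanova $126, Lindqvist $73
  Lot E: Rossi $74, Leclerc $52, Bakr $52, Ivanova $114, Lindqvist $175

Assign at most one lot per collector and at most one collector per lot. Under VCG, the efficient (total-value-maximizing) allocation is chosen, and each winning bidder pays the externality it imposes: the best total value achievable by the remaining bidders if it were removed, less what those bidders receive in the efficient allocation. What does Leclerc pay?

Leclerc pays $47.

Efficient allocation: Rossi→Lot B ($171), Leclerc→Lot G ($177), Bakr→Lot D ($43), Ivanova→Lot A ($133), Lindqvist→Lot E ($175); total welfare W = $699.
Leclerc receives Lot G at value $177, so the others get W − 177 = $522.
Without Leclerc: best allocation of the remaining 4 bidders over all 5 lots is Rossi→Lot B ($171), Bakr→Lot G ($90), Ivanova→Lot A ($133), Lindqvist→Lot E ($175), total $569.
VCG payment = (others' best without Leclerc) − (others' welfare with Leclerc) = 569 − 522 = $47.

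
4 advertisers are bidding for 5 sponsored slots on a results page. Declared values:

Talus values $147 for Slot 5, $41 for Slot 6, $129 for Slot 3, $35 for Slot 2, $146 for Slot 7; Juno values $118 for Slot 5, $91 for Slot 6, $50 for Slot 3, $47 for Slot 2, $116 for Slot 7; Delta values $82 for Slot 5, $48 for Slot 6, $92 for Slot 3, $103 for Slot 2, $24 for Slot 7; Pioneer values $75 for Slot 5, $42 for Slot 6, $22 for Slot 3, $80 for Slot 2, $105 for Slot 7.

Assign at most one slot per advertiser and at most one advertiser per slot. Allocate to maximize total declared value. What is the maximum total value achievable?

This is a one-to-one assignment (maximum-weight bipartite matching).
Optimal: Talus→Slot 3 ($129), Juno→Slot 5 ($118), Delta→Slot 2 ($103), Pioneer→Slot 7 ($105) — total 129+118+103+105 = $455.
Row-greedy (each advertiser in turn takes its best remaining slot) gives $408, worse by 47.
Next-best assignment: Talus→Slot 5, Juno→Slot 6, Delta→Slot 2, Pioneer→Slot 7 = $446.
Swapping Pioneer↔Talus (Pioneer→Slot 3 $22, Talus→Slot 7 $146) loses 66.

Maximum total: $455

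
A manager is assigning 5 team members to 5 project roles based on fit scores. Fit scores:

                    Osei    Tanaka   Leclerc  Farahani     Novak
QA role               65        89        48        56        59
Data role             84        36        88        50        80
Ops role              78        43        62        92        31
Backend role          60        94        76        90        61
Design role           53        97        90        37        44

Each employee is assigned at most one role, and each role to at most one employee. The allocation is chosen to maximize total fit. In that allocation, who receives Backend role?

Optimal: Osei→Ops role (78 pts), Tanaka→QA role (89 pts), Leclerc→Design role (90 pts), Farahani→Backend role (90 pts), Novak→Data role (80 pts) — total 78+89+90+90+80 = 427 pts.
Swapping Tanaka↔Novak (Tanaka→Data role 36 pts, Novak→QA role 59 pts) loses 74.
Every other assignment is strictly worse.
Farahani's own top role is Ops role (92 pts), but forcing Farahani→Ops role and reassigning the rest optimally gives only 421 pts — worse by 6.

Farahani receives Backend role.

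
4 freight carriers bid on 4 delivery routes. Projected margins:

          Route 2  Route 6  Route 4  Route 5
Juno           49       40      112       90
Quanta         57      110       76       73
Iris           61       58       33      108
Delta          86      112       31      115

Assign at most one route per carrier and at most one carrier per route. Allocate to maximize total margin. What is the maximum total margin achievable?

Max total: $416k

This is the linear assignment problem.
Optimal: Juno→Route 4 ($112k), Quanta→Route 6 ($110k), Iris→Route 5 ($108k), Delta→Route 2 ($86k) — total 112+110+108+86 = $416k.
Max-entry greedy (repeatedly take the single best remaining cell) gives $398k, worse by 18.
Every other assignment is strictly worse.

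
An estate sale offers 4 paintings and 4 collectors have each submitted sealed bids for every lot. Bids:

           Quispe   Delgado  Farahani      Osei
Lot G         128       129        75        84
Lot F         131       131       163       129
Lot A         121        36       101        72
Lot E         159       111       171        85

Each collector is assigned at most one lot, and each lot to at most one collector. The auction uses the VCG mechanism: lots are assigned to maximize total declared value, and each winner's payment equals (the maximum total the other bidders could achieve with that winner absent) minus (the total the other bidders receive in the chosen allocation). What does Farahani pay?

Efficient allocation: Quispe→Lot A ($121), Delgado→Lot G ($129), Farahani→Lot E ($171), Osei→Lot F ($129); total welfare W = $550.
Farahani receives Lot E at value $171, so the others get W − 171 = $379.
Without Farahani: best allocation of the remaining 3 bidders over all 4 lots is Quispe→Lot E ($159), Delgado→Lot G ($129), Osei→Lot F ($129), total $417.
VCG payment = (others' best without Farahani) − (others' welfare with Farahani) = 417 − 379 = $38.

Farahani pays $38.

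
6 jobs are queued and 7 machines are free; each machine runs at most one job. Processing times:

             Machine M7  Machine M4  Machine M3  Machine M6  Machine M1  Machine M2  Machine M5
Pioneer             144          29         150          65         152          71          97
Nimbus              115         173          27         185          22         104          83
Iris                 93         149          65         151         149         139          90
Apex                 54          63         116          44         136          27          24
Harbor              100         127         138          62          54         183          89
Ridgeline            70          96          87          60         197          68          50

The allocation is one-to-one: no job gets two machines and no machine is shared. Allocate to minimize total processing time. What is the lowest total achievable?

Min total: 255 min

Treat this as an assignment problem: match each job to one machine.
Optimal: Pioneer→Machine M4 (29 min), Nimbus→Machine M1 (22 min), Iris→Machine M3 (65 min), Apex→Machine M2 (27 min), Harbor→Machine M6 (62 min), Ridgeline→Machine M5 (50 min) — total 29+22+65+27+62+50 = 255 min.
Column-greedy (each machine in turn goes to its cheapest remaining job) gives 363 min, worse by 108.
Swapping Harbor↔Nimbus (Harbor→Machine M1 54 min, Nimbus→Machine M6 185 min) adds 155.
No other one-to-one assignment undercuts 255 min.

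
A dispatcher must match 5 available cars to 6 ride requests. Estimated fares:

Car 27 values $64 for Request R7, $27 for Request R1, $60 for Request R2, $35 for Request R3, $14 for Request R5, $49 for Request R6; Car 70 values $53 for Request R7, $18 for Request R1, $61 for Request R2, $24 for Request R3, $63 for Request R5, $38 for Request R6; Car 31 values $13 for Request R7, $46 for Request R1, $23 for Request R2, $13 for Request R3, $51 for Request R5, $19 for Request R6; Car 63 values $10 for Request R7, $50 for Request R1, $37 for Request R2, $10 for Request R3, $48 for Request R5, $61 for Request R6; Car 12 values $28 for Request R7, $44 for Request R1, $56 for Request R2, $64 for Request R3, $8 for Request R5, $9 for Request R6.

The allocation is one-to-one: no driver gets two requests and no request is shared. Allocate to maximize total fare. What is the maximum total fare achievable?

Optimal: Car 27→Request R7 ($64), Car 70→Request R2 ($61), Car 31→Request R5 ($51), Car 63→Request R6 ($61), Car 12→Request R3 ($64) — total 64+61+51+61+64 = $301.
Column-greedy (each request in turn goes to its best remaining driver) gives $290, worse by 11.

Max total: $301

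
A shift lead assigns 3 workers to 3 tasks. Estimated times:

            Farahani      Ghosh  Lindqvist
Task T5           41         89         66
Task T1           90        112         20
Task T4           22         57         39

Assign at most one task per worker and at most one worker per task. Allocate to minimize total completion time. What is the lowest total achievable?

Min total: 118 min

Optimal: Farahani→Task T5 (41 min), Ghosh→Task T4 (57 min), Lindqvist→Task T1 (20 min) — total 41+57+20 = 118 min.
Swapping Farahani↔Lindqvist (Farahani→Task T1 90 min, Lindqvist→Task T5 66 min) adds 95.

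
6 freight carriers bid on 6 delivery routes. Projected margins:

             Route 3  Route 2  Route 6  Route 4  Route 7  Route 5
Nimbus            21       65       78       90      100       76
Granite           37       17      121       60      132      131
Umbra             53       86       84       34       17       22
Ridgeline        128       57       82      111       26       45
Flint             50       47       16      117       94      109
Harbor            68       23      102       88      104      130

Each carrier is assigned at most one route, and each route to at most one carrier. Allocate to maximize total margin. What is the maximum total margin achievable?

Max total: $682k

Treat this as an assignment problem: match each carrier to one route.
Optimal: Nimbus→Route 7 ($100k), Granite→Route 6 ($121k), Umbra→Route 2 ($86k), Ridgeline→Route 3 ($128k), Flint→Route 4 ($117k), Harbor→Route 5 ($130k) — total 100+121+86+128+117+130 = $682k.
Row-greedy (each carrier in turn takes its best remaining route) gives $664k, worse by 18.
Next-best assignment: Nimbus→Route 6, Granite→Route 7, Umbra→Route 2, Ridgeline→Route 3, Flint→Route 4, Harbor→Route 5 = $671k.
Swapping Harbor↔Nimbus (Harbor→Route 7 $104k, Nimbus→Route 5 $76k) loses 50.
Checked against all permutations: $682k is optimal.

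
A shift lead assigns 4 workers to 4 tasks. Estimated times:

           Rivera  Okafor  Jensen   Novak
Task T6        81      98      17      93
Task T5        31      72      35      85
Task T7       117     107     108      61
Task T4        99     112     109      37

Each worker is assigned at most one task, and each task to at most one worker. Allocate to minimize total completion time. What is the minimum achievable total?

Treat this as an assignment problem: match each worker to one task.
Optimal: Rivera→Task T5 (31 min), Okafor→Task T7 (107 min), Jensen→Task T6 (17 min), Novak→Task T4 (37 min) — total 31+107+17+37 = 192 min.
Row-greedy (each worker in turn takes its cheapest remaining task) gives 274 min, worse by 82.
Swapping Okafor↔Rivera (Okafor→Task T5 72 min, Rivera→Task T7 117 min) adds 51.

Min total: 192 min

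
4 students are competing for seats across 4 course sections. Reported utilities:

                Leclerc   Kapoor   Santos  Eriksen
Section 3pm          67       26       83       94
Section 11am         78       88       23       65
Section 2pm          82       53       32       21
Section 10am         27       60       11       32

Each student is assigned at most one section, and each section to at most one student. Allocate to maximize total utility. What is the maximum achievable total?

Max total: 290 points

Optimal: Leclerc→Section 2pm (82 points), Kapoor→Section 10am (60 points), Santos→Section 3pm (83 points), Eriksen→Section 11am (65 points) — total 82+60+83+65 = 290 points.
Row-greedy (each student in turn takes its best remaining section) gives 285 points, worse by 5.
No other one-to-one assignment exceeds 290 points.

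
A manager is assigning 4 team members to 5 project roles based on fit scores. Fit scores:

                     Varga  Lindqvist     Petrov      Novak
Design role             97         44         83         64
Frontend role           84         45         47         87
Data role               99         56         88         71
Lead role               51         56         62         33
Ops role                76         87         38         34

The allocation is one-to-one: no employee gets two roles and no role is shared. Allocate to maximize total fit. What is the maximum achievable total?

Max total: 359 pts

Optimal: Varga→Design role (97 pts), Lindqvist→Ops role (87 pts), Petrov→Data role (88 pts), Novak→Frontend role (87 pts) — total 97+87+88+87 = 359 pts.
Column-greedy (each role in turn goes to its best remaining employee) gives 328 pts, worse by 31.
Next-best assignment: Varga→Data role, Lindqvist→Ops role, Petrov→Design role, Novak→Frontend role = 356 pts.
No other one-to-one assignment exceeds 359 pts.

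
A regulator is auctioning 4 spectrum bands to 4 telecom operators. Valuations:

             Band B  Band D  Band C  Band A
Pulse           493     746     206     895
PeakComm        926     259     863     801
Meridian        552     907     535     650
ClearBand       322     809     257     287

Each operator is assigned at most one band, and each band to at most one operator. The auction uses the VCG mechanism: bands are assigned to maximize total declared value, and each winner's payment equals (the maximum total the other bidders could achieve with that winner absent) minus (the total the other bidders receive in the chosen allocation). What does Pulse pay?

Pulse pays $115M.

Efficient allocation: Pulse→Band A ($895M), PeakComm→Band B ($926M), Meridian→Band C ($535M), ClearBand→Band D ($809M); total welfare W = $3165M.
Pulse receives Band A at value $895M, so the others get W − 895 = $2270M.
Without Pulse: best allocation of the remaining 3 bidders over all 4 bands is PeakComm→Band B ($926M), Meridian→Band A ($650M), ClearBand→Band D ($809M), total $2385M.
VCG payment = (others' best without Pulse) − (others' welfare with Pulse) = 2385 − 2270 = $115M.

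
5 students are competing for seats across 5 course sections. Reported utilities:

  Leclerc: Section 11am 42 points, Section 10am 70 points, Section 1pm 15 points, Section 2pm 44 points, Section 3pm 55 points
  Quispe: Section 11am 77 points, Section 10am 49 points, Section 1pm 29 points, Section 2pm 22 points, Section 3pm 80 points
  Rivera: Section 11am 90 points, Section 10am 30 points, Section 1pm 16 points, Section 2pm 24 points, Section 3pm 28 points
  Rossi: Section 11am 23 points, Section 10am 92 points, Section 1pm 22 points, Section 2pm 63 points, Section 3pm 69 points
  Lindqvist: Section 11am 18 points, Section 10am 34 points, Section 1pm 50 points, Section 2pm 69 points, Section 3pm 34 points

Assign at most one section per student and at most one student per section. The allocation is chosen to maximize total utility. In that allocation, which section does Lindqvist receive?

Lindqvist receives Section 1pm.

This is the linear assignment problem.
Optimal: Leclerc→Section 2pm (44 points), Quispe→Section 3pm (80 points), Rivera→Section 11am (90 points), Rossi→Section 10am (92 points), Lindqvist→Section 1pm (50 points) — total 44+80+90+92+50 = 356 points.
Row-greedy (each student in turn takes its best remaining section) gives 353 points, worse by 3.
No other one-to-one assignment exceeds 356 points.
Lindqvist's own top section is Section 2pm (69 points), but forcing Lindqvist→Section 2pm and reassigning the rest optimally gives only 346 points — worse by 10.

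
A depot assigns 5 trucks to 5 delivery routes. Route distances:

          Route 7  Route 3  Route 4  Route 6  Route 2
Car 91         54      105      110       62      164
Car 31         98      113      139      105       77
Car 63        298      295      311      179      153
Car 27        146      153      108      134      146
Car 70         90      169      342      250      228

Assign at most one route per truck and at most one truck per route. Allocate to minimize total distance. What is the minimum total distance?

Optimal: Car 91→Route 6 (62 km), Car 31→Route 3 (113 km), Car 63→Route 2 (153 km), Car 27→Route 4 (108 km), Car 70→Route 7 (90 km) — total 62+113+153+108+90 = 526 km.
Min-entry greedy (repeatedly take the single cheapest remaining cell) gives 587 km, worse by 61.
No other one-to-one assignment undercuts 526 km.

Min total: 526 km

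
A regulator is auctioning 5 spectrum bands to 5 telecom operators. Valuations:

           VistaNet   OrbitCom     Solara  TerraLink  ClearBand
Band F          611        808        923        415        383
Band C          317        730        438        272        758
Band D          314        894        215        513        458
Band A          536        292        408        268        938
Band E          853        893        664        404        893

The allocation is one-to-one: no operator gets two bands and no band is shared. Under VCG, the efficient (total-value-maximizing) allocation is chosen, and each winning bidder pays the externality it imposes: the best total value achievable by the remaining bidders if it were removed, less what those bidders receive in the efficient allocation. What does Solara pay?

Solara pays $78M.

Efficient allocation: VistaNet→Band E ($853M), OrbitCom→Band C ($730M), Solara→Band F ($923M), TerraLink→Band D ($513M), ClearBand→Band A ($938M); total welfare W = $3957M.
Solara receives Band F at value $923M, so the others get W − 923 = $3034M.
Without Solara: best allocation of the remaining 4 bidders over all 5 bands is VistaNet→Band E ($853M), OrbitCom→Band F ($808M), TerraLink→Band D ($513M), ClearBand→Band A ($938M), total $3112M.
VCG payment = (others' best without Solara) − (others' welfare with Solara) = 3112 − 3034 = $78M.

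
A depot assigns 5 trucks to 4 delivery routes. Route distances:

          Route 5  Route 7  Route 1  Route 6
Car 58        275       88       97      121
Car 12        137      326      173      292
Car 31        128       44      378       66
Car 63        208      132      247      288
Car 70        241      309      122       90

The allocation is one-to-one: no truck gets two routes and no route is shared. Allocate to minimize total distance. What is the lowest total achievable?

This is the linear assignment problem.
Optimal: Car 12→Route 5 (137 km), Car 31→Route 7 (44 km), Car 58→Route 1 (97 km), Car 70→Route 6 (90 km) — total 137+44+97+90 = 368 km.
Column-greedy (each route in turn goes to its cheapest remaining truck) gives 626 km, worse by 258.
Swapping Car 58↔Car 70 (Car 58→Route 6 121 km, Car 70→Route 1 122 km) adds 56.
Every other assignment is strictly worse.

Minimum total: 368 km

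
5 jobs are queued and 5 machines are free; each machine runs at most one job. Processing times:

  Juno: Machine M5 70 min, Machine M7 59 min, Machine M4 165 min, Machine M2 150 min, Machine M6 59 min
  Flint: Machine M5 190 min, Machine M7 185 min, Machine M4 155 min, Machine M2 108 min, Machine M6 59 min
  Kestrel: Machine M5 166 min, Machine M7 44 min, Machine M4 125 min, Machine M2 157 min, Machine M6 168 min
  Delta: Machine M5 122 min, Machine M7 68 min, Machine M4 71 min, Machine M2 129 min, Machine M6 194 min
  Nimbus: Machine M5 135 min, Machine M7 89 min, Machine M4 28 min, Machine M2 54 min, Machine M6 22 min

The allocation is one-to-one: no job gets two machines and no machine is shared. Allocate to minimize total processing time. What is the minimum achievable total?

Minimum total: 298 min

Optimal: Juno→Machine M5 (70 min), Flint→Machine M6 (59 min), Kestrel→Machine M7 (44 min), Delta→Machine M4 (71 min), Nimbus→Machine M2 (54 min) — total 70+59+44+71+54 = 298 min.
Min-entry greedy (repeatedly take the single cheapest remaining cell) gives 315 min, worse by 17.
Next-best assignment: Juno→Machine M5, Flint→Machine M2, Kestrel→Machine M7, Delta→Machine M4, Nimbus→Machine M6 = 315 min.
Every other assignment is strictly worse.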